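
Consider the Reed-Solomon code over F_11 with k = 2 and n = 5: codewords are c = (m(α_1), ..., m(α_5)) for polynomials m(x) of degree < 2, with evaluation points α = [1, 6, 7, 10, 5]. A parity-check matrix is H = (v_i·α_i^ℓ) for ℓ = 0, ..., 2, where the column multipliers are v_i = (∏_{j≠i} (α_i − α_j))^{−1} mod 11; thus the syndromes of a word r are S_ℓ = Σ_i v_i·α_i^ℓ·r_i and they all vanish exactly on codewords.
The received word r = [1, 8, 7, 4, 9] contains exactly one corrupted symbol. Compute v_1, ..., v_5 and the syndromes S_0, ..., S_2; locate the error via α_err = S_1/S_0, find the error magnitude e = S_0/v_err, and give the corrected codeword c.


S = (5, 5, 5), error at position 1, error magnitude e = 10, c = [2, 8, 7, 4, 9].

Step 1: column multipliers v_i = (∏_{j≠i}(α_i − α_j))^{−1} mod 11.
  i = 1 (α = 1): (1−6)(1−7)(1−10)(1−5) = (−5)·(−6)·(−9)·(−4) = 1080 ≡ 2, so v_1 = 2^{−1} = 6 (mod 11).
  i = 2 (α = 6): (6−1)(6−7)(6−10)(6−5) = 5·(−1)·(−4)·1 = 20 ≡ 9, so v_2 = 9^{−1} = 5 (mod 11).
  i = 3 (α = 7): (7−1)(7−6)(7−10)(7−5) = 6·1·(−3)·2 = −36 ≡ 8, so v_3 = 8^{−1} = 7 (mod 11).
  i = 4 (α = 10): (10−1)(10−6)(10−7)(10−5) = 9·4·3·5 = 540 ≡ 1, so v_4 = 1^{−1} = 1 (mod 11).
  i = 5 (α = 5): (5−1)(5−6)(5−7)(5−10) = 4·(−1)·(−2)·(−5) = −40 ≡ 4, so v_5 = 4^{−1} = 3 (mod 11).
  v = [6, 5, 7, 1, 3].
Step 2: syndromes of r = [1, 8, 7, 4, 9] (all sums mod 11).
  S_0 = Σ v_i r_i = 6·1 + 5·8 + 7·7 + 1·4 + 3·9 = 126 ≡ 5.
  S_1 = Σ v_i α_i r_i = 6·1·1 + 5·6·8 + 7·7·7 + 1·10·4 + 3·5·9 = 764 ≡ 5.
  α_i^2 mod 11 = [1, 3, 5, 1, 3].
  S_2 = Σ v_i α_i^2 r_i = 6·1·1 + 5·3·8 + 7·5·7 + 1·1·4 + 3·3·9 = 456 ≡ 5.
  S = (5, 5, 5) ≠ 0, so r is not a codeword (an error is present).
Step 3: locate the error. For a single error e at position i, S_ℓ = v_i·e·α_i^ℓ, so α_err = S_1/S_0.
  S_0^{−1} = 5^{−1} = 9 (mod 11), so α_err = 5·9 = 45 ≡ 1 = α_1. Error position i = 1.
  Consistency check: S_2/S_1 = 5·9 = 45 ≡ 1 = α_err ✓ (single-error assumption holds).
Step 4: error magnitude e = S_0/v_1 = S_0·∏_{j≠1}(α_1 − α_j) = 5·2 = 10 ≡ 10 (mod 11).
Step 5: correct position 1: c_1 = r_1 − e = 1 − 10 ≡ 2 (mod 11). Hence c = [2, 8, 7, 4, 9].
  Check: interpolating c through the α_i gives m(x) = 3 + 10·x (degree < 2) with m(α_i) = c_i for every i, so c is indeed a codeword.


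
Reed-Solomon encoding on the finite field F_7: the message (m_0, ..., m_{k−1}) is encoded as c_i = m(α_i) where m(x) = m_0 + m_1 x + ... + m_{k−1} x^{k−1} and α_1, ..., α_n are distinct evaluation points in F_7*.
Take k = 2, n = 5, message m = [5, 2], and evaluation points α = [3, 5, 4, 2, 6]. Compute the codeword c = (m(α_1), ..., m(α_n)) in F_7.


c = [4, 1, 6, 2, 3]

Message polynomial: m(x) = 5 + 2·x (mod 7).
For each evaluation point α_i, compute m(α_i) mod 7:
  α_1 = 3: Horner steps 2 → 4, so m(3) = 4.
  α_2 = 5: Horner steps 2 → 1, so m(5) = 1.
  α_3 = 4: Horner steps 2 → 6, so m(4) = 6.
  α_4 = 2: Horner steps 2 → 2, so m(2) = 2.
  α_5 = 6: Horner steps 2 → 3, so m(6) = 3.
Codeword c = [4, 1, 6, 2, 3] ∈ F_7^5.


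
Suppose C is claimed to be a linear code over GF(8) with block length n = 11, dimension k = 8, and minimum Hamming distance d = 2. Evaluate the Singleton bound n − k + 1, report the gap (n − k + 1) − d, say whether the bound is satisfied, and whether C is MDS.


Singleton RHS = n − k + 1 = 4, slack = 2, bound satisfied, not MDS.

Singleton bound: d ≤ n − k + 1.
Here n = 11, k = 8, so n − k + 1 = 4.
Given d = 2, check d ≤ 4: YES.
Slack = (n − k + 1) − d = 2.
The code is NOT MDS (slack = 2 > 0).
Description: the claimed parameters are [11, 8, 2]_8; such a code would be non-MDS.


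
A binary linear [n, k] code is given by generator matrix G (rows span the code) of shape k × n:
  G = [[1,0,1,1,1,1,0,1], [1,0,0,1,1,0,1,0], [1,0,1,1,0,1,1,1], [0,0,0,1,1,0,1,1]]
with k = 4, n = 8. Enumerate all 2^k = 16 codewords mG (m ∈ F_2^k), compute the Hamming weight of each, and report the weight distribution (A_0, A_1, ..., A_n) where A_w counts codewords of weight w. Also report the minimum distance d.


Weight distribution: A_0 = 1, A_2 = 4, A_4 = 9, A_6 = 2. Minimum distance d = 2.

Enumerate all 2^4 = 16 messages m ∈ F_2^4.
For each, compute codeword c = mG in F_2^8, then tally its weight.
  m = 0000 → c = 00000000, weight = 0.
  m = 1000 → c = 10111101, weight = 6.
  m = 0100 → c = 10011010, weight = 4.
  m = 1100 → c = 00100111, weight = 4.
  m = 0010 → c = 10110111, weight = 6.
  m = 1010 → c = 00001010, weight = 2.
  m = 0110 → c = 00101101, weight = 4.
  m = 1110 → c = 10010000, weight = 2.
  m = 0001 → c = 00011011, weight = 4.
  m = 1001 → c = 10100110, weight = 4.
  m = 0101 → c = 10000001, weight = 2.
  m = 1101 → c = 00111100, weight = 4.
  m = 0011 → c = 10101100, weight = 4.
  m = 1011 → c = 00010001, weight = 2.
  m = 0111 → c = 00110110, weight = 4.
  m = 1111 → c = 10001011, weight = 4.
Tally weights:
  weight 0: 1 codewords.
  weight 2: 4 codewords.
  weight 4: 9 codewords.
  weight 6: 2 codewords.
Minimum distance d = smallest w > 0 with A_w > 0 = 2.
Sanity: Σ A_w = 16 = 2^4 = 16 ✓.


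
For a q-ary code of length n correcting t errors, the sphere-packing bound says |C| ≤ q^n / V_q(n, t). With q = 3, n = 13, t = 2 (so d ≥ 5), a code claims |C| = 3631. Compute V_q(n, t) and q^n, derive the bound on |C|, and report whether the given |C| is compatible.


V_q(n, t) = 339, q^n = 1594323, Hamming bound = 4703, |C| = 3631 ≤ bound (satisfied).

Step 1: Compute V_q(n, t) = Σ_{j=0}^2 C(n, j) (q−1)^j.
  j = 0: C(13,0)·(2)^0 = 1·1 = 1.
  j = 1: C(13,1)·(2)^1 = 13·2 = 26.
  j = 2: C(13,2)·(2)^2 = 78·4 = 312.
  V_q(n, t) = 1 + 26 + 312 = 339.
Step 2: q^n = 3^13 = 1594323.
Step 3: Hamming bound ⌊q^n / V_q(n,t)⌋ = ⌊1594323/339⌋ = 4703.
Step 4: Compare |C| = 3631 to 4703: satisfied.
The claimed |C| lies below the Hamming bound.


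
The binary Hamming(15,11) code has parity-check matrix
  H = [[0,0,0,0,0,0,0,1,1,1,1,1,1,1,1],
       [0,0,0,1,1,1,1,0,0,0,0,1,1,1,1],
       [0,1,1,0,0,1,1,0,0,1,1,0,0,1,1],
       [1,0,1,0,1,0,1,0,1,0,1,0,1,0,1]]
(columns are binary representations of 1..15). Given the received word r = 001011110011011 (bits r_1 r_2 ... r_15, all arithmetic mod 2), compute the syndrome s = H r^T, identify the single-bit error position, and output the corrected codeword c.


s = (1, 0, 0, 1)^T, error position = 9, corrected codeword c = 001011111011011

Compute s = H r^T mod 2 one row at a time:
  s_1 = 1 + 0 + 0 + 1 + 1 + 0 + 1 + 1 = 5 ≡ 1 (mod 2).
  s_2 = 0 + 1 + 1 + 1 + 1 + 0 + 1 + 1 = 6 ≡ 0 (mod 2).
  s_3 = 0 + 1 + 1 + 1 + 0 + 1 + 1 + 1 = 6 ≡ 0 (mod 2).
  s_4 = 0 + 1 + 1 + 1 + 0 + 1 + 0 + 1 = 5 ≡ 1 (mod 2).
s = (1, 0, 0, 1)^T — this equals column 9 of H (binary 1001), so error is at position 9.
Correct: flip bit 9 of r = 001011110011011 to get c = 001011111011011.


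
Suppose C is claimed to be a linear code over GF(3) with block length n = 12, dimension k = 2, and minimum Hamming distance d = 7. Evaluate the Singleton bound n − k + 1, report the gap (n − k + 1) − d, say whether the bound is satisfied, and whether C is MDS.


Singleton RHS = n − k + 1 = 11, slack = 4, bound satisfied, not MDS.

Singleton bound: d ≤ n − k + 1.
Here n = 12, k = 2, so n − k + 1 = 11.
Given d = 7, check d ≤ 11: YES.
Slack = (n − k + 1) − d = 4.
The code is NOT MDS (slack = 4 > 0).
Description: the claimed parameters are [12, 2, 7]_3; such a code would be non-MDS.


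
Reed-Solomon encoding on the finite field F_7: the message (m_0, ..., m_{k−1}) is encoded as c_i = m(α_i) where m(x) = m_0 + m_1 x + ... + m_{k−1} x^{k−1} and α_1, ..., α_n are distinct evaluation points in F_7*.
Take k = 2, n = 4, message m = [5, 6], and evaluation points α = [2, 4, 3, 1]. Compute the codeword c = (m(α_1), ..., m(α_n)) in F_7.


c = [3, 1, 2, 4]

Message polynomial: m(x) = 5 + 6·x (mod 7).
For each evaluation point α_i, compute m(α_i) mod 7:
  α_1 = 2: Horner steps 6 → 3, so m(2) = 3.
  α_2 = 4: Horner steps 6 → 1, so m(4) = 1.
  α_3 = 3: Horner steps 6 → 2, so m(3) = 2.
  α_4 = 1: Horner steps 6 → 4, so m(1) = 4.
Codeword c = [3, 1, 2, 4] ∈ F_7^4.


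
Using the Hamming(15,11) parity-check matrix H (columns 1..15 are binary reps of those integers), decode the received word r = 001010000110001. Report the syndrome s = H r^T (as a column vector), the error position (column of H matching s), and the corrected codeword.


s = (1, 0, 0, 0)^T, error position = 8, corrected codeword c = 001010010110001

Compute s = H r^T mod 2 one row at a time:
  s_1 = 0 + 0 + 1 + 1 + 0 + 0 + 0 + 1 = 3 ≡ 1 (mod 2).
  s_2 = 0 + 1 + 0 + 0 + 0 + 0 + 0 + 1 = 2 ≡ 0 (mod 2).
  s_3 = 0 + 1 + 0 + 0 + 1 + 1 + 0 + 1 = 4 ≡ 0 (mod 2).
  s_4 = 0 + 1 + 1 + 0 + 0 + 1 + 0 + 1 = 4 ≡ 0 (mod 2).
s = (1, 0, 0, 0)^T — this equals column 8 of H (binary 1000), so error is at position 8.
Correct: flip bit 8 of r = 001010000110001 to get c = 001010010110001.


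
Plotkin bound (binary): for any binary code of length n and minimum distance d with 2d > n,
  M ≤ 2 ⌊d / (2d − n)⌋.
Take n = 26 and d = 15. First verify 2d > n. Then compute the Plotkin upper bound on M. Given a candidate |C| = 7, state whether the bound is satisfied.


Plotkin bound M ≤ 6; given |C| = 7 > bound (violated).

Check applicability: 2d = 30, n = 26.
2d − n = 4 > 0, so Plotkin applies.
Compute d/(2d−n) = 15/4 ≈ 3.7500.
⌊d/(2d−n)⌋ = 3.
Plotkin bound: M ≤ 2·3 = 6.
Given |C| = 7, check: VIOLATED.
This |C| is above the Plotkin bound, so no binary code with n = 26, d = 15 and 7 codewords exists.


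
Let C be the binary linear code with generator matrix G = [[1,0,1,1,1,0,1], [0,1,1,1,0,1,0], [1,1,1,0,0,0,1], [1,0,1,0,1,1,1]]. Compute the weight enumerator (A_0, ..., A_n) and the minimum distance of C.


Weight distribution: A_0 = 1, A_2 = 3, A_3 = 4, A_4 = 3, A_5 = 4, A_6 = 1. Minimum distance d = 2.

Enumerate all 2^4 = 16 messages m ∈ F_2^4.
For each, compute codeword c = mG in F_2^7, then tally its weight.
  m = 0000 → c = 0000000, weight = 0.
  m = 1000 → c = 1011101, weight = 5.
  m = 0100 → c = 0111010, weight = 4.
  m = 1100 → c = 1100111, weight = 5.
  m = 0010 → c = 1110001, weight = 4.
  m = 1010 → c = 0101100, weight = 3.
  m = 0110 → c = 1001011, weight = 4.
  m = 1110 → c = 0010110, weight = 3.
  m = 0001 → c = 1010111, weight = 5.
  m = 1001 → c = 0001010, weight = 2.
  m = 0101 → c = 1101101, weight = 5.
  m = 1101 → c = 0110000, weight = 2.
  m = 0011 → c = 0100110, weight = 3.
  m = 1011 → c = 1111011, weight = 6.
  m = 0111 → c = 0011100, weight = 3.
  m = 1111 → c = 1000001, weight = 2.
Tally weights:
  weight 0: 1 codewords.
  weight 2: 3 codewords.
  weight 3: 4 codewords.
  weight 4: 3 codewords.
  weight 5: 4 codewords.
  weight 6: 1 codewords.
Minimum distance d = smallest w > 0 with A_w > 0 = 2.
Sanity: Σ A_w = 16 = 2^4 = 16 ✓.


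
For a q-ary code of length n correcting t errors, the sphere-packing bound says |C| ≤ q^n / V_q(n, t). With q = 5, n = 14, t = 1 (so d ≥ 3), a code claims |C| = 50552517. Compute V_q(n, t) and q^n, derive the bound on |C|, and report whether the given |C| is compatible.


V_q(n, t) = 57, q^n = 6103515625, Hamming bound = 107079221, |C| = 50552517 ≤ bound (satisfied).

Step 1: Compute V_q(n, t) = Σ_{j=0}^1 C(n, j) (q−1)^j.
  j = 0: C(14,0)·(4)^0 = 1·1 = 1.
  j = 1: C(14,1)·(4)^1 = 14·4 = 56.
  V_q(n, t) = 1 + 56 = 57.
Step 2: q^n = 5^14 = 6103515625.
Step 3: Hamming bound ⌊q^n / V_q(n,t)⌋ = ⌊6103515625/57⌋ = 107079221.
Step 4: Compare |C| = 50552517 to 107079221: satisfied.
The claimed |C| lies below the Hamming bound.


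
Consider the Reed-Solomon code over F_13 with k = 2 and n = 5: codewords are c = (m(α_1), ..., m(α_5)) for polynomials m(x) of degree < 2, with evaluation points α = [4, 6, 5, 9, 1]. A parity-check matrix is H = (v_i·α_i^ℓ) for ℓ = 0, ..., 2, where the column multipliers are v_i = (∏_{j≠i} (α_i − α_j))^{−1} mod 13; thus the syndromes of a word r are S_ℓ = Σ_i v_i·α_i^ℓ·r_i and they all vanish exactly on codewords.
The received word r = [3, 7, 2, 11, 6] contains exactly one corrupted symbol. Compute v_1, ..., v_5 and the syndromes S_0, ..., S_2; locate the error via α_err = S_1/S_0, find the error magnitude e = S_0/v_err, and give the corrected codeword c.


S = (5, 4, 11), error at position 2, error magnitude e = 6, c = [3, 1, 2, 11, 6].

Step 1: column multipliers v_i = (∏_{j≠i}(α_i − α_j))^{−1} mod 13.
  i = 1 (α = 4): (4−6)(4−5)(4−9)(4−1) = (−2)·(−1)·(−5)·3 = −30 ≡ 9, so v_1 = 9^{−1} = 3 (mod 13).
  i = 2 (α = 6): (6−4)(6−5)(6−9)(6−1) = 2·1·(−3)·5 = −30 ≡ 9, so v_2 = 9^{−1} = 3 (mod 13).
  i = 3 (α = 5): (5−4)(5−6)(5−9)(5−1) = 1·(−1)·(−4)·4 = 16 ≡ 3, so v_3 = 3^{−1} = 9 (mod 13).
  i = 4 (α = 9): (9−4)(9−6)(9−5)(9−1) = 5·3·4·8 = 480 ≡ 12, so v_4 = 12^{−1} = 12 (mod 13).
  i = 5 (α = 1): (1−4)(1−6)(1−5)(1−9) = (−3)·(−5)·(−4)·(−8) = 480 ≡ 12, so v_5 = 12^{−1} = 12 (mod 13).
  v = [3, 3, 9, 12, 12].
Step 2: syndromes of r = [3, 7, 2, 11, 6] (all sums mod 13).
  S_0 = Σ v_i r_i = 3·3 + 3·7 + 9·2 + 12·11 + 12·6 = 252 ≡ 5.
  S_1 = Σ v_i α_i r_i = 3·4·3 + 3·6·7 + 9·5·2 + 12·9·11 + 12·1·6 = 1512 ≡ 4.
  α_i^2 mod 13 = [3, 10, 12, 3, 1].
  S_2 = Σ v_i α_i^2 r_i = 3·3·3 + 3·10·7 + 9·12·2 + 12·3·11 + 12·1·6 = 921 ≡ 11.
  S = (5, 4, 11) ≠ 0, so r is not a codeword (an error is present).
Step 3: locate the error. For a single error e at position i, S_ℓ = v_i·e·α_i^ℓ, so α_err = S_1/S_0.
  S_0^{−1} = 5^{−1} = 8 (mod 13), so α_err = 4·8 = 32 ≡ 6 = α_2. Error position i = 2.
  Consistency check: S_2/S_1 = 11·10 = 110 ≡ 6 = α_err ✓ (single-error assumption holds).
Step 4: error magnitude e = S_0/v_2 = S_0·∏_{j≠2}(α_2 − α_j) = 5·9 = 45 ≡ 6 (mod 13).
Step 5: correct position 2: c_2 = r_2 − e = 7 − 6 ≡ 1 (mod 13). Hence c = [3, 1, 2, 11, 6].
  Check: interpolating c through the α_i gives m(x) = 7 + 12·x (degree < 2) with m(α_i) = c_i for every i, so c is indeed a codeword.


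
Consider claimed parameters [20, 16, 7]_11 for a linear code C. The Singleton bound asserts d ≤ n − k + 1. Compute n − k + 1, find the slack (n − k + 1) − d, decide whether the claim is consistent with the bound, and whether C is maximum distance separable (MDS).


Singleton RHS = n − k + 1 = 5, slack = -2, bound violated (no such code; not MDS).

Singleton bound: d ≤ n − k + 1.
Here n = 20, k = 16, so n − k + 1 = 5.
Given d = 7, check d ≤ 5: NO.
Slack = (n − k + 1) − d = -2.
The slack is negative: d = 7 exceeds n − k + 1 = 5 by 2, so the Singleton bound is violated and no linear [20, 16, 7]_11 code can exist. In particular it is not MDS (MDS requires d = n − k + 1 exactly).
Description: the claimed parameters are [20, 16, 7]_11; such a code would be impossible (violates the Singleton bound).


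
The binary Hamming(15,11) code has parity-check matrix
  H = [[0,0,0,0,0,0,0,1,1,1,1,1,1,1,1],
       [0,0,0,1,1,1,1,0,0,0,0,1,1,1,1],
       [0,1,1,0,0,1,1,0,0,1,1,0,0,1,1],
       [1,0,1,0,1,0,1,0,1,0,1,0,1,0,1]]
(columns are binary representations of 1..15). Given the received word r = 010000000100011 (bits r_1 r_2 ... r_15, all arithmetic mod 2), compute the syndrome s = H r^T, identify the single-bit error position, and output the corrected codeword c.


s = (1, 0, 0, 1)^T, error position = 9, corrected codeword c = 010000001100011

Compute s = H r^T mod 2 one row at a time:
  s_1 = 0 + 0 + 1 + 0 + 0 + 0 + 1 + 1 = 3 ≡ 1 (mod 2).
  s_2 = 0 + 0 + 0 + 0 + 0 + 0 + 1 + 1 = 2 ≡ 0 (mod 2).
  s_3 = 1 + 0 + 0 + 0 + 1 + 0 + 1 + 1 = 4 ≡ 0 (mod 2).
  s_4 = 0 + 0 + 0 + 0 + 0 + 0 + 0 + 1 = 1 ≡ 1 (mod 2).
s = (1, 0, 0, 1)^T — this equals column 9 of H (binary 1001), so error is at position 9.
Correct: flip bit 9 of r = 010000000100011 to get c = 010000001100011.


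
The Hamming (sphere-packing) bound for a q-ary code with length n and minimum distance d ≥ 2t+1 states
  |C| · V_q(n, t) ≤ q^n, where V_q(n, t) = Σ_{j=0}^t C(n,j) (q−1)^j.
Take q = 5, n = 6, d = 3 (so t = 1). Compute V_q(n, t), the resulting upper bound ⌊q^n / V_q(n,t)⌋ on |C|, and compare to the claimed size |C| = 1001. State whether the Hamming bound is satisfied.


V_q(n, t) = 25, q^n = 15625, Hamming bound = 625, |C| = 1001 > bound (violated).

Step 1: Compute V_q(n, t) = Σ_{j=0}^1 C(n, j) (q−1)^j.
  j = 0: C(6,0)·(4)^0 = 1·1 = 1.
  j = 1: C(6,1)·(4)^1 = 6·4 = 24.
  V_q(n, t) = 1 + 24 = 25.
Step 2: q^n = 5^6 = 15625.
Step 3: Hamming bound ⌊q^n / V_q(n,t)⌋ = ⌊15625/25⌋ = 625.
Step 4: Compare |C| = 1001 to 625: violated.
The claimed |C| lies above the Hamming bound, so no 5-ary code of length 6 with d ≥ 3 can have 1001 codewords.


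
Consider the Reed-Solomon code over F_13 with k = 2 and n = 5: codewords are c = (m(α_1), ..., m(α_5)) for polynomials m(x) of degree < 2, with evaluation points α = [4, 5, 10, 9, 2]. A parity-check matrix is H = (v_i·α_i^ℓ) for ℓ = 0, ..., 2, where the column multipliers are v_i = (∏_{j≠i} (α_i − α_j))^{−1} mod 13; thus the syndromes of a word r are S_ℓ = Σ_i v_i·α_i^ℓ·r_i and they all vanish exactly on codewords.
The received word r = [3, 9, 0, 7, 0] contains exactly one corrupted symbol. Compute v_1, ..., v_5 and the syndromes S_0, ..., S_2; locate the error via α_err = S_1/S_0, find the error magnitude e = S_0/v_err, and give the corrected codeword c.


S = (2, 4, 8), error at position 5, error magnitude e = 9, c = [3, 9, 0, 7, 4].

Step 1: column multipliers v_i = (∏_{j≠i}(α_i − α_j))^{−1} mod 13.
  i = 1 (α = 4): (4−5)(4−10)(4−9)(4−2) = (−1)·(−6)·(−5)·2 = −60 ≡ 5, so v_1 = 5^{−1} = 8 (mod 13).
  i = 2 (α = 5): (5−4)(5−10)(5−9)(5−2) = 1·(−5)·(−4)·3 = 60 ≡ 8, so v_2 = 8^{−1} = 5 (mod 13).
  i = 3 (α = 10): (10−4)(10−5)(10−9)(10−2) = 6·5·1·8 = 240 ≡ 6, so v_3 = 6^{−1} = 11 (mod 13).
  i = 4 (α = 9): (9−4)(9−5)(9−10)(9−2) = 5·4·(−1)·7 = −140 ≡ 3, so v_4 = 3^{−1} = 9 (mod 13).
  i = 5 (α = 2): (2−4)(2−5)(2−10)(2−9) = (−2)·(−3)·(−8)·(−7) = 336 ≡ 11, so v_5 = 11^{−1} = 6 (mod 13).
  v = [8, 5, 11, 9, 6].
Step 2: syndromes of r = [3, 9, 0, 7, 0] (all sums mod 13).
  S_0 = Σ v_i r_i = 8·3 + 5·9 + 11·0 + 9·7 + 6·0 = 132 ≡ 2.
  S_1 = Σ v_i α_i r_i = 8·4·3 + 5·5·9 + 11·10·0 + 9·9·7 + 6·2·0 = 888 ≡ 4.
  α_i^2 mod 13 = [3, 12, 9, 3, 4].
  S_2 = Σ v_i α_i^2 r_i = 8·3·3 + 5·12·9 + 11·9·0 + 9·3·7 + 6·4·0 = 801 ≡ 8.
  S = (2, 4, 8) ≠ 0, so r is not a codeword (an error is present).
Step 3: locate the error. For a single error e at position i, S_ℓ = v_i·e·α_i^ℓ, so α_err = S_1/S_0.
  S_0^{−1} = 2^{−1} = 7 (mod 13), so α_err = 4·7 = 28 ≡ 2 = α_5. Error position i = 5.
  Consistency check: S_2/S_1 = 8·10 = 80 ≡ 2 = α_err ✓ (single-error assumption holds).
Step 4: error magnitude e = S_0/v_5 = S_0·∏_{j≠5}(α_5 − α_j) = 2·11 = 22 ≡ 9 (mod 13).
Step 5: correct position 5: c_5 = r_5 − e = 0 − 9 ≡ 4 (mod 13). Hence c = [3, 9, 0, 7, 4].
  Check: interpolating c through the α_i gives m(x) = 5 + 6·x (degree < 2) with m(α_i) = c_i for every i, so c is indeed a codeword.


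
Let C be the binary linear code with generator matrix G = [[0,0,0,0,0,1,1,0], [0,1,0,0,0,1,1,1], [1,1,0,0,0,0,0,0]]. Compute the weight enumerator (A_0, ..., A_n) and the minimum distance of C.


Weight distribution: A_0 = 1, A_2 = 4, A_4 = 3. Minimum distance d = 2.

Enumerate all 2^3 = 8 messages m ∈ F_2^3.
For each, compute codeword c = mG in F_2^8, then tally its weight.
  m = 000 → c = 00000000, weight = 0.
  m = 100 → c = 00000110, weight = 2.
  m = 010 → c = 01000111, weight = 4.
  m = 110 → c = 01000001, weight = 2.
  m = 001 → c = 11000000, weight = 2.
  m = 101 → c = 11000110, weight = 4.
  m = 011 → c = 10000111, weight = 4.
  m = 111 → c = 10000001, weight = 2.
Tally weights:
  weight 0: 1 codewords.
  weight 2: 4 codewords.
  weight 4: 3 codewords.
Minimum distance d = smallest w > 0 with A_w > 0 = 2.
Sanity: Σ A_w = 8 = 2^3 = 8 ✓.


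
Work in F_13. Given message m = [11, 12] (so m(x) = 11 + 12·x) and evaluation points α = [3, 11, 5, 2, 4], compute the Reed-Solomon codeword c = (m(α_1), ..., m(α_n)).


c = [8, 0, 6, 9, 7]

Message polynomial: m(x) = 11 + 12·x (mod 13).
For each evaluation point α_i, compute m(α_i) mod 13:
  α_1 = 3: Horner steps 12 → 8, so m(3) = 8.
  α_2 = 11: Horner steps 12 → 0, so m(11) = 0.
  α_3 = 5: Horner steps 12 → 6, so m(5) = 6.
  α_4 = 2: Horner steps 12 → 9, so m(2) = 9.
  α_5 = 4: Horner steps 12 → 7, so m(4) = 7.
Codeword c = [8, 0, 6, 9, 7] ∈ F_13^5.


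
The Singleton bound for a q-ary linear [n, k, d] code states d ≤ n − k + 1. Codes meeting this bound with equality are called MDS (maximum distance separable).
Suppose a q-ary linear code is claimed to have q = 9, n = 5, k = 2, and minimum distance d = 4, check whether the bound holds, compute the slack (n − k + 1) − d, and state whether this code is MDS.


Singleton RHS = n − k + 1 = 4, slack = 0, bound satisfied, MDS.

Singleton bound: d ≤ n − k + 1.
Here n = 5, k = 2, so n − k + 1 = 4.
Given d = 4, check d ≤ 4: YES.
Slack = (n − k + 1) − d = 0.
The code is MDS (slack = 0).
Description: the claimed parameters are [5, 2, 4]_9; such a code would be MDS (meets Singleton bound).


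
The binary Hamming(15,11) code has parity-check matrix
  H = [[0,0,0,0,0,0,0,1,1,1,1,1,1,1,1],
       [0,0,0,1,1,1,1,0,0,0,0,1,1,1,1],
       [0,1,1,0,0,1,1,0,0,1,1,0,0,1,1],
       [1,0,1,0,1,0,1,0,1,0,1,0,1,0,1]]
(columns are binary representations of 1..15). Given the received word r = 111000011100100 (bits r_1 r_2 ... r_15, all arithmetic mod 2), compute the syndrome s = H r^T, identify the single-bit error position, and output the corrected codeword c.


s = (0, 1, 1, 0)^T, error position = 6, corrected codeword c = 111001011100100

Compute s = H r^T mod 2 one row at a time:
  s_1 = 1 + 1 + 1 + 0 + 0 + 1 + 0 + 0 = 4 ≡ 0 (mod 2).
  s_2 = 0 + 0 + 0 + 0 + 0 + 1 + 0 + 0 = 1 ≡ 1 (mod 2).
  s_3 = 1 + 1 + 0 + 0 + 1 + 0 + 0 + 0 = 3 ≡ 1 (mod 2).
  s_4 = 1 + 1 + 0 + 0 + 1 + 0 + 1 + 0 = 4 ≡ 0 (mod 2).
s = (0, 1, 1, 0)^T — this equals column 6 of H (binary 0110), so error is at position 6.
Correct: flip bit 6 of r = 111000011100100 to get c = 111001011100100.


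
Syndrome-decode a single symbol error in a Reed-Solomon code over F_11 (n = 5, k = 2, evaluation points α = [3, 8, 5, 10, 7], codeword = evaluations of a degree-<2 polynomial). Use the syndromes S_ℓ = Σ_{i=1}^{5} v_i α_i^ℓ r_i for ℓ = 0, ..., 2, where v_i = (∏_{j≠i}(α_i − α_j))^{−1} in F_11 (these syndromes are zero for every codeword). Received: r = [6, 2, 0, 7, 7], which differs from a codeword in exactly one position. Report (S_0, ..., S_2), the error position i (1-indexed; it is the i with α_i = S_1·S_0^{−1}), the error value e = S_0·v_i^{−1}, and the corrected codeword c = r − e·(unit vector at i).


S = (1, 7, 5), error at position 5, error magnitude e = 2, c = [6, 2, 0, 7, 5].

Step 1: column multipliers v_i = (∏_{j≠i}(α_i − α_j))^{−1} mod 11.
  i = 1 (α = 3): (3−8)(3−5)(3−10)(3−7) = (−5)·(−2)·(−7)·(−4) = 280 ≡ 5, so v_1 = 5^{−1} = 9 (mod 11).
  i = 2 (α = 8): (8−3)(8−5)(8−10)(8−7) = 5·3·(−2)·1 = −30 ≡ 3, so v_2 = 3^{−1} = 4 (mod 11).
  i = 3 (α = 5): (5−3)(5−8)(5−10)(5−7) = 2·(−3)·(−5)·(−2) = −60 ≡ 6, so v_3 = 6^{−1} = 2 (mod 11).
  i = 4 (α = 10): (10−3)(10−8)(10−5)(10−7) = 7·2·5·3 = 210 ≡ 1, so v_4 = 1^{−1} = 1 (mod 11).
  i = 5 (α = 7): (7−3)(7−8)(7−5)(7−10) = 4·(−1)·2·(−3) = 24 ≡ 2, so v_5 = 2^{−1} = 6 (mod 11).
  v = [9, 4, 2, 1, 6].
Step 2: syndromes of r = [6, 2, 0, 7, 7] (all sums mod 11).
  S_0 = Σ v_i r_i = 9·6 + 4·2 + 2·0 + 1·7 + 6·7 = 111 ≡ 1.
  S_1 = Σ v_i α_i r_i = 9·3·6 + 4·8·2 + 2·5·0 + 1·10·7 + 6·7·7 = 590 ≡ 7.
  α_i^2 mod 11 = [9, 9, 3, 1, 5].
  S_2 = Σ v_i α_i^2 r_i = 9·9·6 + 4·9·2 + 2·3·0 + 1·1·7 + 6·5·7 = 775 ≡ 5.
  S = (1, 7, 5) ≠ 0, so r is not a codeword (an error is present).
Step 3: locate the error. For a single error e at position i, S_ℓ = v_i·e·α_i^ℓ, so α_err = S_1/S_0.
  S_0^{−1} = 1^{−1} = 1 (mod 11), so α_err = 7·1 = 7 ≡ 7 = α_5. Error position i = 5.
  Consistency check: S_2/S_1 = 5·8 = 40 ≡ 7 = α_err ✓ (single-error assumption holds).
Step 4: error magnitude e = S_0/v_5 = S_0·∏_{j≠5}(α_5 − α_j) = 1·2 = 2 ≡ 2 (mod 11).
Step 5: correct position 5: c_5 = r_5 − e = 7 − 2 ≡ 5 (mod 11). Hence c = [6, 2, 0, 7, 5].
  Check: interpolating c through the α_i gives m(x) = 4 + 8·x (degree < 2) with m(α_i) = c_i for every i, so c is indeed a codeword.


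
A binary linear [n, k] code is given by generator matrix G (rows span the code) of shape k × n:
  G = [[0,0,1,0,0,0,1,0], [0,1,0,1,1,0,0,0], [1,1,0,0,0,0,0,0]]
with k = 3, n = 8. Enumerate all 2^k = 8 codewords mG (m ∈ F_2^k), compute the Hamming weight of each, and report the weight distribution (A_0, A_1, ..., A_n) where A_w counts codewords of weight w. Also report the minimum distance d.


Weight distribution: A_0 = 1, A_2 = 2, A_3 = 2, A_4 = 1, A_5 = 2. Minimum distance d = 2.

Enumerate all 2^3 = 8 messages m ∈ F_2^3.
For each, compute codeword c = mG in F_2^8, then tally its weight.
  m = 000 → c = 00000000, weight = 0.
  m = 100 → c = 00100010, weight = 2.
  m = 010 → c = 01011000, weight = 3.
  m = 110 → c = 01111010, weight = 5.
  m = 001 → c = 11000000, weight = 2.
  m = 101 → c = 11100010, weight = 4.
  m = 011 → c = 10011000, weight = 3.
  m = 111 → c = 10111010, weight = 5.
Tally weights:
  weight 0: 1 codewords.
  weight 2: 2 codewords.
  weight 3: 2 codewords.
  weight 4: 1 codewords.
  weight 5: 2 codewords.
Minimum distance d = smallest w > 0 with A_w > 0 = 2.
Sanity: Σ A_w = 8 = 2^3 = 8 ✓.


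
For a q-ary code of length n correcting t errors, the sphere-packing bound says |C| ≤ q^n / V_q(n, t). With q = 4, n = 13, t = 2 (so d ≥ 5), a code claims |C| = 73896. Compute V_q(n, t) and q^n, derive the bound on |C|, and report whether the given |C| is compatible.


V_q(n, t) = 742, q^n = 67108864, Hamming bound = 90443, |C| = 73896 ≤ bound (satisfied).

Step 1: Compute V_q(n, t) = Σ_{j=0}^2 C(n, j) (q−1)^j.
  j = 0: C(13,0)·(3)^0 = 1·1 = 1.
  j = 1: C(13,1)·(3)^1 = 13·3 = 39.
  j = 2: C(13,2)·(3)^2 = 78·9 = 702.
  V_q(n, t) = 1 + 39 + 702 = 742.
Step 2: q^n = 4^13 = 67108864.
Step 3: Hamming bound ⌊q^n / V_q(n,t)⌋ = ⌊67108864/742⌋ = 90443.
Step 4: Compare |C| = 73896 to 90443: satisfied.
The claimed |C| lies below the Hamming bound.


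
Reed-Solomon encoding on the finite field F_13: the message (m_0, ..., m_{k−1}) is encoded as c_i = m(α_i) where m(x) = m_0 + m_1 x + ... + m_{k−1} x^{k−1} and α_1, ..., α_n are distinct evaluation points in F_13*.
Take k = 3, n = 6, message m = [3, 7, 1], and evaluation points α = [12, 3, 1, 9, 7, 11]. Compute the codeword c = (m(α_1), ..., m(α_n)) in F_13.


c = [10, 7, 11, 4, 10, 6]

Message polynomial: m(x) = 3 + 7·x + 1·x^2 (mod 13).
For each evaluation point α_i, compute m(α_i) mod 13:
  α_1 = 12: Horner steps 1 → 6 → 10, so m(12) = 10.
  α_2 = 3: Horner steps 1 → 10 → 7, so m(3) = 7.
  α_3 = 1: Horner steps 1 → 8 → 11, so m(1) = 11.
  α_4 = 9: Horner steps 1 → 3 → 4, so m(9) = 4.
  α_5 = 7: Horner steps 1 → 1 → 10, so m(7) = 10.
  α_6 = 11: Horner steps 1 → 5 → 6, so m(11) = 6.
Codeword c = [10, 7, 11, 4, 10, 6] ∈ F_13^6.


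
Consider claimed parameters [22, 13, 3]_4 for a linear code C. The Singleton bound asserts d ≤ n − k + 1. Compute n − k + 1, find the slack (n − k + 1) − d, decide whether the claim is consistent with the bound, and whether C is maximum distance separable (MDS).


Singleton RHS = n − k + 1 = 10, slack = 7, bound satisfied, not MDS.

Singleton bound: d ≤ n − k + 1.
Here n = 22, k = 13, so n − k + 1 = 10.
Given d = 3, check d ≤ 10: YES.
Slack = (n − k + 1) − d = 7.
The code is NOT MDS (slack = 7 > 0).
Description: the claimed parameters are [22, 13, 3]_4; such a code would be non-MDS.


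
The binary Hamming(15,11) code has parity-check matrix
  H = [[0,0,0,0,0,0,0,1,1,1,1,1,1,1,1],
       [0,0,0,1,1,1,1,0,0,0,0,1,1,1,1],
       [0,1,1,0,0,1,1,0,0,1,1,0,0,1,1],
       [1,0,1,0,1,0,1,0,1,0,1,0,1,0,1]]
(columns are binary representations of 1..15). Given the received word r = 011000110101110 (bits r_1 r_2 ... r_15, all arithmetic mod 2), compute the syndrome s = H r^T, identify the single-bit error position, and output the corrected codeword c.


s = (1, 0, 1, 1)^T, error position = 11, corrected codeword c = 011000110111110

Compute s = H r^T mod 2 one row at a time:
  s_1 = 1 + 0 + 1 + 0 + 1 + 1 + 1 + 0 = 5 ≡ 1 (mod 2).
  s_2 = 0 + 0 + 0 + 1 + 1 + 1 + 1 + 0 = 4 ≡ 0 (mod 2).
  s_3 = 1 + 1 + 0 + 1 + 1 + 0 + 1 + 0 = 5 ≡ 1 (mod 2).
  s_4 = 0 + 1 + 0 + 1 + 0 + 0 + 1 + 0 = 3 ≡ 1 (mod 2).
s = (1, 0, 1, 1)^T — this equals column 11 of H (binary 1011), so error is at position 11.
Correct: flip bit 11 of r = 011000110101110 to get c = 011000110111110.


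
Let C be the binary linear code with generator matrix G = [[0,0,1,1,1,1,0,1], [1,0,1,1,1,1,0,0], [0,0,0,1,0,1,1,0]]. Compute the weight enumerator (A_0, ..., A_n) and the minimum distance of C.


Weight distribution: A_0 = 1, A_2 = 1, A_3 = 1, A_4 = 2, A_5 = 3. Minimum distance d = 2.

Enumerate all 2^3 = 8 messages m ∈ F_2^3.
For each, compute codeword c = mG in F_2^8, then tally its weight.
  m = 000 → c = 00000000, weight = 0.
  m = 100 → c = 00111101, weight = 5.
  m = 010 → c = 10111100, weight = 5.
  m = 110 → c = 10000001, weight = 2.
  m = 001 → c = 00010110, weight = 3.
  m = 101 → c = 00101011, weight = 4.
  m = 011 → c = 10101010, weight = 4.
  m = 111 → c = 10010111, weight = 5.
Tally weights:
  weight 0: 1 codewords.
  weight 2: 1 codewords.
  weight 3: 1 codewords.
  weight 4: 2 codewords.
  weight 5: 3 codewords.
Minimum distance d = smallest w > 0 with A_w > 0 = 2.
Sanity: Σ A_w = 8 = 2^3 = 8 ✓.


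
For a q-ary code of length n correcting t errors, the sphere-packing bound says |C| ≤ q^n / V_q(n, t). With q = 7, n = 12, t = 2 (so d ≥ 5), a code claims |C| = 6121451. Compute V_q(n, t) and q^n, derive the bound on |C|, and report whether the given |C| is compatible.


V_q(n, t) = 2449, q^n = 13841287201, Hamming bound = 5651811, |C| = 6121451 > bound (violated).

Step 1: Compute V_q(n, t) = Σ_{j=0}^2 C(n, j) (q−1)^j.
  j = 0: C(12,0)·(6)^0 = 1·1 = 1.
  j = 1: C(12,1)·(6)^1 = 12·6 = 72.
  j = 2: C(12,2)·(6)^2 = 66·36 = 2376.
  V_q(n, t) = 1 + 72 + 2376 = 2449.
Step 2: q^n = 7^12 = 13841287201.
Step 3: Hamming bound ⌊q^n / V_q(n,t)⌋ = ⌊13841287201/2449⌋ = 5651811.
Step 4: Compare |C| = 6121451 to 5651811: violated.
The claimed |C| lies above the Hamming bound, so no 7-ary code of length 12 with d ≥ 5 can have 6121451 codewords.


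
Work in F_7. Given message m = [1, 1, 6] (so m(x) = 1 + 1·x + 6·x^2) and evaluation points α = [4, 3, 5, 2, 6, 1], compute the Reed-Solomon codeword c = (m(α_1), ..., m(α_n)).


c = [3, 2, 2, 6, 6, 1]

Message polynomial: m(x) = 1 + 1·x + 6·x^2 (mod 7).
For each evaluation point α_i, compute m(α_i) mod 7:
  α_1 = 4: Horner steps 6 → 4 → 3, so m(4) = 3.
  α_2 = 3: Horner steps 6 → 5 → 2, so m(3) = 2.
  α_3 = 5: Horner steps 6 → 3 → 2, so m(5) = 2.
  α_4 = 2: Horner steps 6 → 6 → 6, so m(2) = 6.
  α_5 = 6: Horner steps 6 → 2 → 6, so m(6) = 6.
  α_6 = 1: Horner steps 6 → 0 → 1, so m(1) = 1.
Codeword c = [3, 2, 2, 6, 6, 1] ∈ F_7^6.


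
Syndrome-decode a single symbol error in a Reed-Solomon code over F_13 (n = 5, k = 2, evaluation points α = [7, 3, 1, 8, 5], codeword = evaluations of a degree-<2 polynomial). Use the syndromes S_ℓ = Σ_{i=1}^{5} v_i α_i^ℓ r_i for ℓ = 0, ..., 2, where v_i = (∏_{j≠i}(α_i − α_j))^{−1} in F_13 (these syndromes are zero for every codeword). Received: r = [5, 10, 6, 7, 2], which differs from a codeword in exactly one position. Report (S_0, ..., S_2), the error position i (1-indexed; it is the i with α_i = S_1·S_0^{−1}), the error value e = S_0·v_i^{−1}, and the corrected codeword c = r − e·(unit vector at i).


S = (3, 2, 10), error at position 5, error magnitude e = 1, c = [5, 10, 6, 7, 1].

Step 1: column multipliers v_i = (∏_{j≠i}(α_i − α_j))^{−1} mod 13.
  i = 1 (α = 7): (7−3)(7−1)(7−8)(7−5) = 4·6·(−1)·2 = −48 ≡ 4, so v_1 = 4^{−1} = 10 (mod 13).
  i = 2 (α = 3): (3−7)(3−1)(3−8)(3−5) = (−4)·2·(−5)·(−2) = −80 ≡ 11, so v_2 = 11^{−1} = 6 (mod 13).
  i = 3 (α = 1): (1−7)(1−3)(1−8)(1−5) = (−6)·(−2)·(−7)·(−4) = 336 ≡ 11, so v_3 = 11^{−1} = 6 (mod 13).
  i = 4 (α = 8): (8−7)(8−3)(8−1)(8−5) = 1·5·7·3 = 105 ≡ 1, so v_4 = 1^{−1} = 1 (mod 13).
  i = 5 (α = 5): (5−7)(5−3)(5−1)(5−8) = (−2)·2·4·(−3) = 48 ≡ 9, so v_5 = 9^{−1} = 3 (mod 13).
  v = [10, 6, 6, 1, 3].
Step 2: syndromes of r = [5, 10, 6, 7, 2] (all sums mod 13).
  S_0 = Σ v_i r_i = 10·5 + 6·10 + 6·6 + 1·7 + 3·2 = 159 ≡ 3.
  S_1 = Σ v_i α_i r_i = 10·7·5 + 6·3·10 + 6·1·6 + 1·8·7 + 3·5·2 = 652 ≡ 2.
  α_i^2 mod 13 = [10, 9, 1, 12, 12].
  S_2 = Σ v_i α_i^2 r_i = 10·10·5 + 6·9·10 + 6·1·6 + 1·12·7 + 3·12·2 = 1232 ≡ 10.
  S = (3, 2, 10) ≠ 0, so r is not a codeword (an error is present).
Step 3: locate the error. For a single error e at position i, S_ℓ = v_i·e·α_i^ℓ, so α_err = S_1/S_0.
  S_0^{−1} = 3^{−1} = 9 (mod 13), so α_err = 2·9 = 18 ≡ 5 = α_5. Error position i = 5.
  Consistency check: S_2/S_1 = 10·7 = 70 ≡ 5 = α_err ✓ (single-error assumption holds).
Step 4: error magnitude e = S_0/v_5 = S_0·∏_{j≠5}(α_5 − α_j) = 3·9 = 27 ≡ 1 (mod 13).
Step 5: correct position 5: c_5 = r_5 − e = 2 − 1 ≡ 1 (mod 13). Hence c = [5, 10, 6, 7, 1].
  Check: interpolating c through the α_i gives m(x) = 4 + 2·x (degree < 2) with m(α_i) = c_i for every i, so c is indeed a codeword.


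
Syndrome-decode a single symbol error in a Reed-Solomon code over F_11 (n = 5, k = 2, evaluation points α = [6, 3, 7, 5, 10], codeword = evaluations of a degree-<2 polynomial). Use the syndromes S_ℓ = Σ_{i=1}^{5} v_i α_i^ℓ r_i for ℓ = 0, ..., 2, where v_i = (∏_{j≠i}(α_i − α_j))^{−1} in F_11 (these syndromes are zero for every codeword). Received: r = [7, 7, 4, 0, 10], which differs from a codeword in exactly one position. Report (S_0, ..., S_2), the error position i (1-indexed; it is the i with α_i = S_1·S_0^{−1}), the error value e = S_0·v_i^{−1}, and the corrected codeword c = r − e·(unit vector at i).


S = (5, 8, 4), error at position 1, error magnitude e = 5, c = [2, 7, 4, 0, 10].

Step 1: column multipliers v_i = (∏_{j≠i}(α_i − α_j))^{−1} mod 11.
  i = 1 (α = 6): (6−3)(6−7)(6−5)(6−10) = 3·(−1)·1·(−4) = 12 ≡ 1, so v_1 = 1^{−1} = 1 (mod 11).
  i = 2 (α = 3): (3−6)(3−7)(3−5)(3−10) = (−3)·(−4)·(−2)·(−7) = 168 ≡ 3, so v_2 = 3^{−1} = 4 (mod 11).
  i = 3 (α = 7): (7−6)(7−3)(7−5)(7−10) = 1·4·2·(−3) = −24 ≡ 9, so v_3 = 9^{−1} = 5 (mod 11).
  i = 4 (α = 5): (5−6)(5−3)(5−7)(5−10) = (−1)·2·(−2)·(−5) = −20 ≡ 2, so v_4 = 2^{−1} = 6 (mod 11).
  i = 5 (α = 10): (10−6)(10−3)(10−7)(10−5) = 4·7·3·5 = 420 ≡ 2, so v_5 = 2^{−1} = 6 (mod 11).
  v = [1, 4, 5, 6, 6].
Step 2: syndromes of r = [7, 7, 4, 0, 10] (all sums mod 11).
  S_0 = Σ v_i r_i = 1·7 + 4·7 + 5·4 + 6·0 + 6·10 = 115 ≡ 5.
  S_1 = Σ v_i α_i r_i = 1·6·7 + 4·3·7 + 5·7·4 + 6·5·0 + 6·10·10 = 866 ≡ 8.
  α_i^2 mod 11 = [3, 9, 5, 3, 1].
  S_2 = Σ v_i α_i^2 r_i = 1·3·7 + 4·9·7 + 5·5·4 + 6·3·0 + 6·1·10 = 433 ≡ 4.
  S = (5, 8, 4) ≠ 0, so r is not a codeword (an error is present).
Step 3: locate the error. For a single error e at position i, S_ℓ = v_i·e·α_i^ℓ, so α_err = S_1/S_0.
  S_0^{−1} = 5^{−1} = 9 (mod 11), so α_err = 8·9 = 72 ≡ 6 = α_1. Error position i = 1.
  Consistency check: S_2/S_1 = 4·7 = 28 ≡ 6 = α_err ✓ (single-error assumption holds).
Step 4: error magnitude e = S_0/v_1 = S_0·∏_{j≠1}(α_1 − α_j) = 5·1 = 5 ≡ 5 (mod 11).
Step 5: correct position 1: c_1 = r_1 − e = 7 − 5 ≡ 2 (mod 11). Hence c = [2, 7, 4, 0, 10].
  Check: interpolating c through the α_i gives m(x) = 1 + 2·x (degree < 2) with m(α_i) = c_i for every i, so c is indeed a codeword.


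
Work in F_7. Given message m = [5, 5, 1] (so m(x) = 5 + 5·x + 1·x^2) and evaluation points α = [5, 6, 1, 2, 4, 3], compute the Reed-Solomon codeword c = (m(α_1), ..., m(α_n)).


c = [6, 1, 4, 5, 6, 1]

Message polynomial: m(x) = 5 + 5·x + 1·x^2 (mod 7).
For each evaluation point α_i, compute m(α_i) mod 7:
  α_1 = 5: Horner steps 1 → 3 → 6, so m(5) = 6.
  α_2 = 6: Horner steps 1 → 4 → 1, so m(6) = 1.
  α_3 = 1: Horner steps 1 → 6 → 4, so m(1) = 4.
  α_4 = 2: Horner steps 1 → 0 → 5, so m(2) = 5.
  α_5 = 4: Horner steps 1 → 2 → 6, so m(4) = 6.
  α_6 = 3: Horner steps 1 → 1 → 1, so m(3) = 1.
Codeword c = [6, 1, 4, 5, 6, 1] ∈ F_7^6.


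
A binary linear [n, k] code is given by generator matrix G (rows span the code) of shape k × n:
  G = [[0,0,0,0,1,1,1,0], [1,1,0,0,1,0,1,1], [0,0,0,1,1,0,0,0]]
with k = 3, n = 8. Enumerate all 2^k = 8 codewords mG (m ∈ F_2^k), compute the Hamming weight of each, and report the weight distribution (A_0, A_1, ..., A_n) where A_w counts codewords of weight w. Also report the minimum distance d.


Weight distribution: A_0 = 1, A_2 = 1, A_3 = 2, A_4 = 1, A_5 = 2, A_6 = 1. Minimum distance d = 2.

Enumerate all 2^3 = 8 messages m ∈ F_2^3.
For each, compute codeword c = mG in F_2^8, then tally its weight.
  m = 000 → c = 00000000, weight = 0.
  m = 100 → c = 00001110, weight = 3.
  m = 010 → c = 11001011, weight = 5.
  m = 110 → c = 11000101, weight = 4.
  m = 001 → c = 00011000, weight = 2.
  m = 101 → c = 00010110, weight = 3.
  m = 011 → c = 11010011, weight = 5.
  m = 111 → c = 11011101, weight = 6.
Tally weights:
  weight 0: 1 codewords.
  weight 2: 1 codewords.
  weight 3: 2 codewords.
  weight 4: 1 codewords.
  weight 5: 2 codewords.
  weight 6: 1 codewords.
Minimum distance d = smallest w > 0 with A_w > 0 = 2.
Sanity: Σ A_w = 8 = 2^3 = 8 ✓.


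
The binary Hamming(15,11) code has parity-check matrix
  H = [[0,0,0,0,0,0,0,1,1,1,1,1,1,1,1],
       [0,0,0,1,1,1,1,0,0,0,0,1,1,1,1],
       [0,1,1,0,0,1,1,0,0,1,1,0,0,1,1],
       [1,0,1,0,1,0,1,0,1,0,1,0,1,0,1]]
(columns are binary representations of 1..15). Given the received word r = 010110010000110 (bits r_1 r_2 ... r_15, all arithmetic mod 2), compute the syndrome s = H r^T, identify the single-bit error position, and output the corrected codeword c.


s = (1, 0, 0, 0)^T, error position = 8, corrected codeword c = 010110000000110

Compute s = H r^T mod 2 one row at a time:
  s_1 = 1 + 0 + 0 + 0 + 0 + 1 + 1 + 0 = 3 ≡ 1 (mod 2).
  s_2 = 1 + 1 + 0 + 0 + 0 + 1 + 1 + 0 = 4 ≡ 0 (mod 2).
  s_3 = 1 + 0 + 0 + 0 + 0 + 0 + 1 + 0 = 2 ≡ 0 (mod 2).
  s_4 = 0 + 0 + 1 + 0 + 0 + 0 + 1 + 0 = 2 ≡ 0 (mod 2).
s = (1, 0, 0, 0)^T — this equals column 8 of H (binary 1000), so error is at position 8.
Correct: flip bit 8 of r = 010110010000110 to get c = 010110000000110.


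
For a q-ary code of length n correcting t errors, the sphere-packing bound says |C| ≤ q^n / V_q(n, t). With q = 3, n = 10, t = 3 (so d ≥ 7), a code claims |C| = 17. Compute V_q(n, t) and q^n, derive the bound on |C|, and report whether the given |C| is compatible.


V_q(n, t) = 1161, q^n = 59049, Hamming bound = 50, |C| = 17 ≤ bound (satisfied).

Step 1: Compute V_q(n, t) = Σ_{j=0}^3 C(n, j) (q−1)^j.
  j = 0: C(10,0)·(2)^0 = 1·1 = 1.
  j = 1: C(10,1)·(2)^1 = 10·2 = 20.
  j = 2: C(10,2)·(2)^2 = 45·4 = 180.
  j = 3: C(10,3)·(2)^3 = 120·8 = 960.
  V_q(n, t) = 1 + 20 + 180 + 960 = 1161.
Step 2: q^n = 3^10 = 59049.
Step 3: Hamming bound ⌊q^n / V_q(n,t)⌋ = ⌊59049/1161⌋ = 50.
Step 4: Compare |C| = 17 to 50: satisfied.
The claimed |C| lies below the Hamming bound.
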